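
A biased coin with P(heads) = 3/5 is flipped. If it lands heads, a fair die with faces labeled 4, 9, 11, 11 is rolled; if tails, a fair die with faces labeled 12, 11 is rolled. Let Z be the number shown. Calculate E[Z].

197/20

E[Z | heads] = (4+9+11+11)/4 = 35/4.
E[Z | tails] = (12+11)/2 = 23/2.
E[Z] = (3/5)·(35/4) + (2/5)·(23/2) = 197/20.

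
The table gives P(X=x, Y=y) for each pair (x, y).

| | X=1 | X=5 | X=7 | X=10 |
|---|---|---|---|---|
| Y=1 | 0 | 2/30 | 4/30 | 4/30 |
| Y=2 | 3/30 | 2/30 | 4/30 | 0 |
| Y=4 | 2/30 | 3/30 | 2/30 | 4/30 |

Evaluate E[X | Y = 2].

P(Y = 2) = 3/10.
Σ X·P over the event = 1·(3/30) + 5·(2/30) + 7·(4/30) = 41/30.
E[X | Y = 2] = (41/30) / (3/10) = 41/9.

41/9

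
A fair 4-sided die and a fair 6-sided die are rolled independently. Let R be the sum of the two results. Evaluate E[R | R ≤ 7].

46/9

P(R ≤ 7) = 3/4.
Σ over the event: 2·1/24 + 3·1/12 + 4·1/8 + 5·1/6 + 6·1/6 + 7·1/6 = 23/6.
E[R | R ≤ 7] = (23/6) / (3/4) = 46/9.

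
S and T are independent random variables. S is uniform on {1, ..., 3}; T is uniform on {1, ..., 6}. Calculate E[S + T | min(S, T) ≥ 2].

Outcomes with min(S, T) ≥ 2: (2,2), (2,3), (2,4), (2,5), (2,6), (3,2), (3,3), (3,4), (3,5), (3,6), each with probability 1/18.
E[S + T | min(S, T) ≥ 2] = (4 + 5 + 6 + 7 + 8 + 5 + 6 + 7 + 8 + 9) / 10 = 13/2.

13/2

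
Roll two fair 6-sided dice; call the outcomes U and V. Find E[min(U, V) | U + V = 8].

Outcomes with U + V = 8: (2,6), (3,5), (4,4), (5,3), (6,2), each with probability 1/36.
E[min(U, V) | U + V = 8] = (2 + 3 + 4 + 3 + 2) / 5 = 14/5.

14/5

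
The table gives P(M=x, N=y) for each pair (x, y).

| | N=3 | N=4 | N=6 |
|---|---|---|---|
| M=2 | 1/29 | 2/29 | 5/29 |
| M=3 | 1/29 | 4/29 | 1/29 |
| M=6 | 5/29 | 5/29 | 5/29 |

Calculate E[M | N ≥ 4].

89/22

P(N ≥ 4) = 22/29.
Σ M·P over the event = 2·(2/29) + 2·(5/29) + 3·(4/29) + 3·(1/29) + 6·(5/29) + 6·(5/29) = 89/29.
E[M | N ≥ 4] = (89/29) / (22/29) = 89/22.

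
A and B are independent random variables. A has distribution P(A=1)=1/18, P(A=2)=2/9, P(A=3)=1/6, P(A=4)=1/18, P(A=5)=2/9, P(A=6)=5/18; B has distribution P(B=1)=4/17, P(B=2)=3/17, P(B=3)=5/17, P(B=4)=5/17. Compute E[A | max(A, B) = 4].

158/57

P(max(A, B) = 4) = 19/102.
Summing A·P(x,y) over outcomes with max(A, B) = 4 gives 79/153.
E[A | max(A, B) = 4] = (79/153) / (19/102) = 158/57.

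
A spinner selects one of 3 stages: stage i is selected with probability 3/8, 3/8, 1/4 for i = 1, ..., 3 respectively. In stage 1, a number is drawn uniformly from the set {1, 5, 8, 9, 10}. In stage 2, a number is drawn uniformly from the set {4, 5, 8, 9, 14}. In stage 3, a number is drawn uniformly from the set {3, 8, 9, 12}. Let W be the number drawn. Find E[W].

299/40

E[W | stage 1] = (1+5+8+9+10)/5 = 33/5.
E[W | stage 2] = (4+5+8+9+14)/5 = 8.
E[W | stage 3] = (3+8+9+12)/4 = 8.
By the law of total expectation,
E[W] = (3/8)·(33/5) + (3/8)·(8) + (1/4)·(8) = 299/40.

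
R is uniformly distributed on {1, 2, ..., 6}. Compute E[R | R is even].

4

Given R is even, R is equally likely to be any of {2, 4, 6}.
E[R | R is even] = (2 + 4 + 6) / 3 = 4.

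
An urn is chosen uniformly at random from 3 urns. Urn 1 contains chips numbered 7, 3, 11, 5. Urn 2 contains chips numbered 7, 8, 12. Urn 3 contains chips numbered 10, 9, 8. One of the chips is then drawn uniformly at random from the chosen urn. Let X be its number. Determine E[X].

E[X | urn 1] = (7+3+11+5)/4 = 13/2.
E[X | urn 2] = (7+8+12)/3 = 9.
E[X | urn 3] = (10+9+8)/3 = 9.
By the law of total expectation,
E[X] = (1/3)·(13/2) + (1/3)·(9) + (1/3)·(9) = 49/6.

49/6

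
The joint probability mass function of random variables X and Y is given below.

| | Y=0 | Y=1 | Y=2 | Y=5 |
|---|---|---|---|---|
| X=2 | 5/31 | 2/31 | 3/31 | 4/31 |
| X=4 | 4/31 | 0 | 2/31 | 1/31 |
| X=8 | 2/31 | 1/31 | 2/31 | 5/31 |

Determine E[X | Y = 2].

P(Y = 2) = 7/31.
Σ X·P over the event = 2·(3/31) + 4·(2/31) + 8·(2/31) = 30/31.
E[X | Y = 2] = (30/31) / (7/31) = 30/7.

30/7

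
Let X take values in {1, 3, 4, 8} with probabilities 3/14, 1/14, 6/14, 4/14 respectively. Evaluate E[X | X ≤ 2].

1

P(X ≤ 2) = 3/14.
Σ over the event: 1·3/14 = 3/14.
E[X | X ≤ 2] = (3/14) / (3/14) = 1.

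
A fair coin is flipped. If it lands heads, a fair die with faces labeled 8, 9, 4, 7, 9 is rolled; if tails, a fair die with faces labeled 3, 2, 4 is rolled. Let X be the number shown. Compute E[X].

E[X | heads] = (8+9+4+7+9)/5 = 37/5.
E[X | tails] = (3+2+4)/3 = 3.
E[X] = (1/2)·(37/5) + (1/2)·(3) = 26/5.

26/5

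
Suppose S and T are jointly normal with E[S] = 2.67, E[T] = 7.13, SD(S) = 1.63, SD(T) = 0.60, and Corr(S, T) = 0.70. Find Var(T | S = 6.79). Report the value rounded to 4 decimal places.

For a bivariate normal, Var(T | S=x) = σ_T²(1 − ρ²).
Var(T | S=6.79) = (0.60)²·(1 − (0.70)²) = 0.36·0.51 = 0.1836.

0.1836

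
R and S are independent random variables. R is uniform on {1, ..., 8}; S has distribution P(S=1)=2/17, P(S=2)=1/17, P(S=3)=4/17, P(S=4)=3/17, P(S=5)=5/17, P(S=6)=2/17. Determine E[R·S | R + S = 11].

P(R + S = 11) = 7/68.
Summing RS·P(x,y) over outcomes with R + S = 11 gives 195/68.
E[R·S | R + S = 11] = (195/68) / (7/68) = 195/7.

195/7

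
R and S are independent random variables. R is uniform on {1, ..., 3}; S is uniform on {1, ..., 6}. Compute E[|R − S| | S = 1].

Outcomes with S = 1: (1,1), (2,1), (3,1), each with probability 1/18.
E[|R − S| | S = 1] = (0 + 1 + 2) / 3 = 1.

1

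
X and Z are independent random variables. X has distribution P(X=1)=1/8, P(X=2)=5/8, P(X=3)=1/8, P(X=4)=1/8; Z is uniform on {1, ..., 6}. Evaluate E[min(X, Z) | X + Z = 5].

P(X + Z = 5) = 1/6.
Summing min(X,Z)·P(x,y) over outcomes with X + Z = 5 gives 7/24.
E[min(X, Z) | X + Z = 5] = (7/24) / (1/6) = 7/4.

7/4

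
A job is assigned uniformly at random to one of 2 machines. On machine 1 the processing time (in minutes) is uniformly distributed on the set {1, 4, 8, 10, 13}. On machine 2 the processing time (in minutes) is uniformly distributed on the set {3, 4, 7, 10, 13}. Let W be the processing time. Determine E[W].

E[W | machine 1] = (1+4+8+10+13)/5 = 36/5.
E[W | machine 2] = (3+4+7+10+13)/5 = 37/5.
E[W] = (1/2)·(36/5) + (1/2)·(37/5) = 73/10.

73/10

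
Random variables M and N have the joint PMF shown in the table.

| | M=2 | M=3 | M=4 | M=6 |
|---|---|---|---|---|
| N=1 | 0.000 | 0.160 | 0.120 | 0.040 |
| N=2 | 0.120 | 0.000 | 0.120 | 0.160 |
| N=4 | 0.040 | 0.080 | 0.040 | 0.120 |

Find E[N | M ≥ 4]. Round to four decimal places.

P(M ≥ 4) = 0.600.
Σ N·P over the event = 1·(0.120) + 2·(0.120) + 4·(0.040) + 1·(0.040) + 2·(0.160) + 4·(0.120) = 1.360.
E[N | M ≥ 4] = (1.360) / (0.600) = 2.2667.

2.2667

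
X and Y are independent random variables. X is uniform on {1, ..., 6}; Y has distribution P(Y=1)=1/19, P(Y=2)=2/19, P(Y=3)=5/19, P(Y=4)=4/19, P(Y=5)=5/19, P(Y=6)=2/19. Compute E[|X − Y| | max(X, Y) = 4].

3/2

P(max(X, Y) = 4) = 4/19.
Summing |X−Y|·P(x,y) over outcomes with max(X, Y) = 4 gives 6/19.
E[|X − Y| | max(X, Y) = 4] = (6/19) / (4/19) = 3/2.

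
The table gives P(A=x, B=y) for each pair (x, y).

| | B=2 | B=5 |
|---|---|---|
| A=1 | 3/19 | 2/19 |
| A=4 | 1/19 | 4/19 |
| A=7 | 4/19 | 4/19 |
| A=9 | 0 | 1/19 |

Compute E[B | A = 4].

P(A = 4) = 5/19.
Σ B·P over the event = 2·(1/19) + 5·(4/19) = 22/19.
E[B | A = 4] = (22/19) / (5/19) = 22/5.

22/5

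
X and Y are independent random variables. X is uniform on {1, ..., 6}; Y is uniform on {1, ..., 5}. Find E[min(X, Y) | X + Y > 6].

P(X + Y > 6) = 1/2.
Summing min(X,Y)·P(x,y) over outcomes with X + Y > 6 gives 8/5.
E[min(X, Y) | X + Y > 6] = (8/5) / (1/2) = 16/5.

16/5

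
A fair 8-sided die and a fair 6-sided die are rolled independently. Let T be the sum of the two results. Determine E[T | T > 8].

P(T > 8) = 7/16.
Σ over the event: 9·1/8 + 10·5/48 + 11·1/12 + 12·1/16 + 13·1/24 + 14·1/48 = 14/3.
E[T | T > 8] = (14/3) / (7/16) = 32/3.

32/3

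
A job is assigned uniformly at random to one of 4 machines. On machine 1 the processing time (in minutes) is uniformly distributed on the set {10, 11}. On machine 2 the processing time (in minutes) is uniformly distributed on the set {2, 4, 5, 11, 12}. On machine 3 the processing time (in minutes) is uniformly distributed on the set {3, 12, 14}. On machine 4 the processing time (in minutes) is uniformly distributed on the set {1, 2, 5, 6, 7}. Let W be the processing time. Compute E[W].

E[W | machine 1] = (10+11)/2 = 21/2.
E[W | machine 2] = (2+4+5+11+12)/5 = 34/5.
E[W | machine 3] = (3+12+14)/3 = 29/3.
E[W | machine 4] = (1+2+5+6+7)/5 = 21/5.
By the law of total expectation,
E[W] = (1/4)·(21/2) + (1/4)·(34/5) + (1/4)·(29/3) + (1/4)·(21/5) = 187/24.

187/24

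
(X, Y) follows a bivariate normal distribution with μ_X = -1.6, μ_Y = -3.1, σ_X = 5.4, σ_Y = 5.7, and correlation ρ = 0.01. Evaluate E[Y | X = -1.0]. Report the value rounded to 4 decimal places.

-3.0937

E[Y | X=x] = μ_Y + ρ(σ_Y/σ_X)(x − μ_X) for jointly normal variables.
E[Y | X=-1.0] = -3.1 + (0.01)·(5.7/5.4)·(-1.0 − (-1.6)) = -3.1 + (0.010556)·(0.6) = -3.0937.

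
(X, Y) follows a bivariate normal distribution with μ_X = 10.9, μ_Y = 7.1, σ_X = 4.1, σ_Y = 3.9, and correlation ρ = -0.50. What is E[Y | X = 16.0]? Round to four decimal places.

The regression of Y on X has slope ρ·σ_Y/σ_X and passes through (μ_X, μ_Y).
E[Y | X=16.0] = 7.1 + (-0.50)·(3.9/4.1)·(16.0 − (10.9)) = 7.1 + (-0.47561)·(5.1) = 4.6744.

4.6744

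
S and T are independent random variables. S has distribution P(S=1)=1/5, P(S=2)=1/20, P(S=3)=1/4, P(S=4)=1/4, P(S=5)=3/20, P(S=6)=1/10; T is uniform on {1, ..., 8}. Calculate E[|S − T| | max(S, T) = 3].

P(max(S, T) = 3) = 1/8.
Summing |S−T|·P(x,y) over outcomes with max(S, T) = 3 gives 3/20.
E[|S − T| | max(S, T) = 3] = (3/20) / (1/8) = 6/5.

6/5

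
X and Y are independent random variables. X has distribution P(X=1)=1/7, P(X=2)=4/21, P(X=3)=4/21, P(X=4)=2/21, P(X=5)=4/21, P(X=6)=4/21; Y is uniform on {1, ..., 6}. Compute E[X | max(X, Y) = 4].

P(max(X, Y) = 4) = 19/126.
Summing X·P(x,y) over outcomes with max(X, Y) = 4 gives 55/126.
E[X | max(X, Y) = 4] = (55/126) / (19/126) = 55/19.

55/19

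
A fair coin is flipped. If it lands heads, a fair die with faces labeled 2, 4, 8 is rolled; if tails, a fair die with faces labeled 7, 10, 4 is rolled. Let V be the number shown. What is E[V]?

E[V | heads] = (2+4+8)/3 = 14/3.
E[V | tails] = (7+10+4)/3 = 7.
E[V] = (1/2)·(14/3) + (1/2)·(7) = 35/6.

35/6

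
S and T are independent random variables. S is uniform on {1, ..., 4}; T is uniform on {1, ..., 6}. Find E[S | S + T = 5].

5/2

Outcomes with S + T = 5: (1,4), (2,3), (3,2), (4,1), each with probability 1/24.
E[S | S + T = 5] = (1 + 2 + 3 + 4) / 4 = 5/2.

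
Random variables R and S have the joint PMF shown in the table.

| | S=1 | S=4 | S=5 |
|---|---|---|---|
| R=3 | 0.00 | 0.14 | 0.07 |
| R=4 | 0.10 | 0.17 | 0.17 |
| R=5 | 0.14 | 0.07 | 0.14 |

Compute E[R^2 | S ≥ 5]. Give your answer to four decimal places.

P(S ≥ 5) = 0.38.
Summing R^2·P(R=x,S=y) over the conditioning event gives 6.85.
E[R^2 | S ≥ 5] = (6.85) / (0.38) = 18.0263.

18.0263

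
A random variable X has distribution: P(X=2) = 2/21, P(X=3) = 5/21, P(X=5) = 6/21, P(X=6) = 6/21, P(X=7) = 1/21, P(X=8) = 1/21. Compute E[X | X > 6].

15/2

P(X > 6) = 2/21.
Σ over the event: 7·1/21 + 8·1/21 = 5/7.
E[X | X > 6] = (5/7) / (2/21) = 15/2.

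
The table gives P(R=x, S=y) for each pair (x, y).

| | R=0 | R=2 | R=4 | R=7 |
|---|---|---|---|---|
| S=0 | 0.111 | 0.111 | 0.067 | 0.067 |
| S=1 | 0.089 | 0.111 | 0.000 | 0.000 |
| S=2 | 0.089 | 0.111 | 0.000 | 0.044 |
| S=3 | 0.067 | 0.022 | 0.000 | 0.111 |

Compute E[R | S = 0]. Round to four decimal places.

P(S = 0) = 0.356.
Σ R·P over the event = 0·(0.111) + 2·(0.111) + 4·(0.067) + 7·(0.067) = 0.959.
E[R | S = 0] = (0.959) / (0.356) = 2.6938.

2.6938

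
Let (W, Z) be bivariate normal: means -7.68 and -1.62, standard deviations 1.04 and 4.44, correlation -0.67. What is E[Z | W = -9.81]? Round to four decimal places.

E[Z | W=x] = μ_Z + ρ(σ_Z/σ_W)(x − μ_W) for jointly normal variables.
E[Z | W=-9.81] = -1.62 + (-0.67)·(4.44/1.04)·(-9.81 − (-7.68)) = -1.62 + (-2.86038)·(-2.13) = 4.4726.

4.4726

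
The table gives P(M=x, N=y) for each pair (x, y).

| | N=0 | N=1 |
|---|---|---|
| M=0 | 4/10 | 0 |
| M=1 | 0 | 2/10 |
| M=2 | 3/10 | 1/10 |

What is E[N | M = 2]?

P(M = 2) = 2/5.
Summing N·P(M=x,N=y) over the conditioning event gives 1/10.
E[N | M = 2] = (1/10) / (2/5) = 1/4.

1/4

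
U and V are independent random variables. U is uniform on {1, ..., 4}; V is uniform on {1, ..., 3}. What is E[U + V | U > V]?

5

Outcomes with U > V: (2,1), (3,1), (3,2), (4,1), (4,2), (4,3), each with probability 1/12.
E[U + V | U > V] = (3 + 4 + 5 + 5 + 6 + 7) / 6 = 5.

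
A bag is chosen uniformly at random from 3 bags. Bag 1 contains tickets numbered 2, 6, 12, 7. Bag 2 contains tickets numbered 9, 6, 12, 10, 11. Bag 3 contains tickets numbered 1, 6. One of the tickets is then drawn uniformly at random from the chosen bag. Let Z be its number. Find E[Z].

E[Z | bag 1] = (2+6+12+7)/4 = 27/4.
E[Z | bag 2] = (9+6+12+10+11)/5 = 48/5.
E[Z | bag 3] = (1+6)/2 = 7/2.
E[Z] = (1/3)·(27/4) + (1/3)·(48/5) + (1/3)·(7/2) = 397/60.

397/60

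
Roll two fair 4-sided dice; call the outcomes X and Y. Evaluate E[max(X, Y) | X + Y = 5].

Outcomes with X + Y = 5: (1,4), (2,3), (3,2), (4,1), each with probability 1/16.
E[max(X, Y) | X + Y = 5] = (4 + 3 + 3 + 4) / 4 = 7/2.

7/2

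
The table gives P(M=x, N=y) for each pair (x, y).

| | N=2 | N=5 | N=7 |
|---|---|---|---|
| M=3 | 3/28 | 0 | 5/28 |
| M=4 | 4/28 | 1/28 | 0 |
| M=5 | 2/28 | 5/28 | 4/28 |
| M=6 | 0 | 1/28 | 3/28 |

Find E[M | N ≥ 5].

P(N ≥ 5) = 19/28.
Σ M·P over the event = 3·(5/28) + 4·(1/28) + 5·(5/28) + 5·(4/28) + 6·(1/28) + 6·(3/28) = 22/7.
E[M | N ≥ 5] = (22/7) / (19/28) = 88/19.

88/19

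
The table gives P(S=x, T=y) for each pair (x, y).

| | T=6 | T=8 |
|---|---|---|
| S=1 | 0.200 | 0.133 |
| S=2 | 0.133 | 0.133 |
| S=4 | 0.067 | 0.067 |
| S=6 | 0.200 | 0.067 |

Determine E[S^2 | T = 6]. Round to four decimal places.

15.0067

P(T = 6) = 0.600.
Σ S^2·P over the event = 1·(0.200) + 4·(0.133) + 16·(0.067) + 36·(0.200) = 9.004.
E[S^2 | T = 6] = (9.004) / (0.600) = 15.0067.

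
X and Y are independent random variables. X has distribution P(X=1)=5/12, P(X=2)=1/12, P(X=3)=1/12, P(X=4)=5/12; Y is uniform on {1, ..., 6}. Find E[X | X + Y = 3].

7/6

P(X + Y = 3) = 1/12.
Summing X·P(x,y) over outcomes with X + Y = 3 gives 7/72.
E[X | X + Y = 3] = (7/72) / (1/12) = 7/6.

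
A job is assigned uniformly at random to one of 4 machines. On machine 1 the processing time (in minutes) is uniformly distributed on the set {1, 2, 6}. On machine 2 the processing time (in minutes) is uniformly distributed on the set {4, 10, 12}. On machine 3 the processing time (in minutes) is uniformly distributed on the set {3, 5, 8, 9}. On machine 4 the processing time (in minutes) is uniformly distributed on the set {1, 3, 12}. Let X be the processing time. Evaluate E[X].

93/16

E[X | machine 1] = (1+2+6)/3 = 3.
E[X | machine 2] = (4+10+12)/3 = 26/3.
E[X | machine 3] = (3+5+8+9)/4 = 25/4.
E[X | machine 4] = (1+3+12)/3 = 16/3.
By the law of total expectation,
E[X] = (1/4)·(3) + (1/4)·(26/3) + (1/4)·(25/4) + (1/4)·(16/3) = 93/16.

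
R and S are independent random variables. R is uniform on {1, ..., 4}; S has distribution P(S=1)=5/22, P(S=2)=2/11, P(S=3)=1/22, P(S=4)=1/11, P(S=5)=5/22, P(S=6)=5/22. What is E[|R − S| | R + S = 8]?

5/2

P(R + S = 8) = 3/22.
Summing |R−S|·P(x,y) over outcomes with R + S = 8 gives 15/44.
E[|R − S| | R + S = 8] = (15/44) / (3/22) = 5/2.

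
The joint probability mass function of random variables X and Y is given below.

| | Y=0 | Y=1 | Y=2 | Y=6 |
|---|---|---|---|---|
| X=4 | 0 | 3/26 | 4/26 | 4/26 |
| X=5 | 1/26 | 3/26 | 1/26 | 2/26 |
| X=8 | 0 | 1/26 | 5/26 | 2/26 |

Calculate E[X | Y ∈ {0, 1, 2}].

101/18

P(Y ∈ {0, 1, 2}) = 9/13.
Summing X·P(X=x,Y=y) over the conditioning event gives 101/26.
E[X | Y ∈ {0, 1, 2}] = (101/26) / (9/13) = 101/18.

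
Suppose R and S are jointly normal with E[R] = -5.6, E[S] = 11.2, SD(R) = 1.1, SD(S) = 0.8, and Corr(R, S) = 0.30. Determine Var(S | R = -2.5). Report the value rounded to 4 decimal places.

For a bivariate normal, Var(S | R=x) = σ_S²(1 − ρ²).
Var(S | R=-2.5) = (0.8)²·(1 − (0.30)²) = 0.64·0.91 = 0.5824.

0.5824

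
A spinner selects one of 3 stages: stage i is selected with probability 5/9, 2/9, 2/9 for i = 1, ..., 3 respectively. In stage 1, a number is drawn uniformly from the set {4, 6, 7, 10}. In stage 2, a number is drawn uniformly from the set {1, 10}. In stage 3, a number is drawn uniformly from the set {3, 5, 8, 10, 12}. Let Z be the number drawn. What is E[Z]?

E[Z | stage 1] = (4+6+7+10)/4 = 27/4.
E[Z | stage 2] = (1+10)/2 = 11/2.
E[Z | stage 3] = (3+5+8+10+12)/5 = 38/5.
E[Z] = (5/9)·(27/4) + (2/9)·(11/2) + (2/9)·(38/5) = 1199/180.

1199/180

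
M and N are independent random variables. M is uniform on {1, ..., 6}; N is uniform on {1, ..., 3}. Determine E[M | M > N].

P(M > N) = 2/3.
Summing M·P(x,y) over outcomes with M > N gives 53/18.
E[M | M > N] = (53/18) / (2/3) = 53/12.

53/12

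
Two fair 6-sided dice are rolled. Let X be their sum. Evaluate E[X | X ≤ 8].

P(X ≤ 8) = 13/18.
Σ over the event: 2·1/36 + 3·1/18 + 4·1/12 + 5·1/9 + 6·5/36 + 7·1/6 + 8·5/36 = 38/9.
E[X | X ≤ 8] = (38/9) / (13/18) = 76/13.

76/13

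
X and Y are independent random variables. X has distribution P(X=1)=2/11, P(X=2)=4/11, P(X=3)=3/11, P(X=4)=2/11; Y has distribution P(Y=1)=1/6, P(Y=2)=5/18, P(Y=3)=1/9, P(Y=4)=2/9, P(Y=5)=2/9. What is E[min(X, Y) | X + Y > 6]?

P(X + Y > 6) = 10/33.
Summing min(X,Y)·P(x,y) over outcomes with X + Y > 6 gives 10/11.
E[min(X, Y) | X + Y > 6] = (10/11) / (10/33) = 3.

3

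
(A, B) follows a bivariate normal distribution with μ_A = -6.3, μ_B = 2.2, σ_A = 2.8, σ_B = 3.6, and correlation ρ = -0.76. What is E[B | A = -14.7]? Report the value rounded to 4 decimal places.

The regression of B on A has slope ρ·σ_B/σ_A and passes through (μ_A, μ_B).
E[B | A=-14.7] = 2.2 + (-0.76)·(3.6/2.8)·(-14.7 − (-6.3)) = 2.2 + (-0.97714)·(-8.4) = 10.4080.

10.4080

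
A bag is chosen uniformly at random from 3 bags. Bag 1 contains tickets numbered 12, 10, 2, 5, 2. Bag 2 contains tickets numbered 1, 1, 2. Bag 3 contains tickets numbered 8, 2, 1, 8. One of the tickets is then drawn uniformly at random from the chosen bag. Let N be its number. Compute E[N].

E[N | bag 1] = (12+10+2+5+2)/5 = 31/5.
E[N | bag 2] = (1+1+2)/3 = 4/3.
E[N | bag 3] = (8+2+1+8)/4 = 19/4.
E[N] = (1/3)·(31/5) + (1/3)·(4/3) + (1/3)·(19/4) = 737/180.

737/180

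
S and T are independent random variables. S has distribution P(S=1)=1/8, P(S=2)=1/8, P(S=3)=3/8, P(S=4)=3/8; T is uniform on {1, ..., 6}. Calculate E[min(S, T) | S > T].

P(S > T) = 1/3.
Summing min(S,T)·P(x,y) over outcomes with S > T gives 7/12.
E[min(S, T) | S > T] = (7/12) / (1/3) = 7/4.

7/4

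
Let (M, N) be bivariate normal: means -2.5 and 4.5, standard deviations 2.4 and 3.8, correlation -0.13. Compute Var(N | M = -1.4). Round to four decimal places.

For a bivariate normal, Var(N | M=x) = σ_N²(1 − ρ²).
Var(N | M=-1.4) = (3.8)²·(1 − (-0.13)²) = 14.44·0.9831 = 14.1960.

14.1960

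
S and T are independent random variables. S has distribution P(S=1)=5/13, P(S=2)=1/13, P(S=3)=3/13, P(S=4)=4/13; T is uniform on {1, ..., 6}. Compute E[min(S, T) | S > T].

34/19

P(S > T) = 19/78.
Summing min(S,T)·P(x,y) over outcomes with S > T gives 17/39.
E[min(S, T) | S > T] = (17/39) / (19/78) = 34/19.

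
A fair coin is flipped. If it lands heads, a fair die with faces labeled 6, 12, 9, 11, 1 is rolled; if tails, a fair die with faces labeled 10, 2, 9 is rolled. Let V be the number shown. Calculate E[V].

E[V | heads] = (6+12+9+11+1)/5 = 39/5.
E[V | tails] = (10+2+9)/3 = 7.
By the law of total expectation,
E[V] = (1/2)·(39/5) + (1/2)·(7) = 37/5.

37/5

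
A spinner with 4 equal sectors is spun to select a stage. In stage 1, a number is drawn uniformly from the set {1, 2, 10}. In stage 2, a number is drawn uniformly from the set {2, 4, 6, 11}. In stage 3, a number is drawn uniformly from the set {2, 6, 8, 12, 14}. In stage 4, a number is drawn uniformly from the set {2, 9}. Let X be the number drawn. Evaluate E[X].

E[X | stage 1] = (1+2+10)/3 = 13/3.
E[X | stage 2] = (2+4+6+11)/4 = 23/4.
E[X | stage 3] = (2+6+8+12+14)/5 = 42/5.
E[X | stage 4] = (2+9)/2 = 11/2.
E[X] = (1/4)·(13/3) + (1/4)·(23/4) + (1/4)·(42/5) + (1/4)·(11/2) = 1439/240.

1439/240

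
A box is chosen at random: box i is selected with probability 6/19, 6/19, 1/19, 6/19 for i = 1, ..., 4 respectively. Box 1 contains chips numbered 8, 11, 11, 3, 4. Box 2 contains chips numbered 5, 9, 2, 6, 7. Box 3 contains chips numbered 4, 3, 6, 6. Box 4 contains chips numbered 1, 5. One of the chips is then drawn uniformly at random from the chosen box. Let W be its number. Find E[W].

2039/380

E[W | box 1] = (8+11+11+3+4)/5 = 37/5.
E[W | box 2] = (5+9+2+6+7)/5 = 29/5.
E[W | box 3] = (4+3+6+6)/4 = 19/4.
E[W | box 4] = (1+5)/2 = 3.
By the law of total expectation,
E[W] = (6/19)·(37/5) + (6/19)·(29/5) + (1/19)·(19/4) + (6/19)·(3) = 2039/380.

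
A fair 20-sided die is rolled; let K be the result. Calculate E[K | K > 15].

18

Given K > 15, K is equally likely to be any of {16, 17, 18, 19, 20}.
E[K | K > 15] = (16 + 17 + 18 + 19 + 20) / 5 = 18.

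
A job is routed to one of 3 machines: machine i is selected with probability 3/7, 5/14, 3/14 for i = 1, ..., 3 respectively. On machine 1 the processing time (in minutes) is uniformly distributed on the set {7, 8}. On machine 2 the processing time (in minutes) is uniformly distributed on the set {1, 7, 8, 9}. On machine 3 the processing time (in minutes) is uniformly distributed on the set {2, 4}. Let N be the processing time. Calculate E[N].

341/56

E[N | machine 1] = (7+8)/2 = 15/2.
E[N | machine 2] = (1+7+8+9)/4 = 25/4.
E[N | machine 3] = (2+4)/2 = 3.
E[N] = (3/7)·(15/2) + (5/14)·(25/4) + (3/14)·(3) = 341/56.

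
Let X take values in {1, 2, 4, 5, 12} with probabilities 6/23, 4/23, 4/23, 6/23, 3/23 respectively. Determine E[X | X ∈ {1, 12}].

P(X ∈ {1, 12}) = 9/23.
Σ over the event: 1·6/23 + 12·3/23 = 42/23.
E[X | X ∈ {1, 12}] = (42/23) / (9/23) = 14/3.

14/3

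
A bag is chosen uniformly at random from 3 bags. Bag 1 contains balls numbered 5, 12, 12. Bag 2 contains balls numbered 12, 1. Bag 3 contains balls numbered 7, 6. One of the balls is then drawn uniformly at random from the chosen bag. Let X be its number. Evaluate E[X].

E[X | bag 1] = (5+12+12)/3 = 29/3.
E[X | bag 2] = (12+1)/2 = 13/2.
E[X | bag 3] = (7+6)/2 = 13/2.
E[X] = (1/3)·(29/3) + (1/3)·(13/2) + (1/3)·(13/2) = 68/9.

68/9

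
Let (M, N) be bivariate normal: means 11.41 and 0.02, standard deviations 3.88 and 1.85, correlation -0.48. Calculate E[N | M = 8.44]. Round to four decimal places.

0.6997

For a bivariate normal, E[N | M=x] = μ_N + ρ·(σ_N/σ_M)·(x − μ_M).
E[N | M=8.44] = 0.02 + (-0.48)·(1.85/3.88)·(8.44 − (11.41)) = 0.02 + (-0.22887)·(-2.97) = 0.6997.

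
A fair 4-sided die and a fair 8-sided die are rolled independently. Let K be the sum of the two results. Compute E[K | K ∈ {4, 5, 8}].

P(K ∈ {4, 5, 8}) = 11/32.
Σ over the event: 4·3/32 + 5·1/8 + 8·1/8 = 2.
E[K | K ∈ {4, 5, 8}] = (2) / (11/32) = 64/11.

64/11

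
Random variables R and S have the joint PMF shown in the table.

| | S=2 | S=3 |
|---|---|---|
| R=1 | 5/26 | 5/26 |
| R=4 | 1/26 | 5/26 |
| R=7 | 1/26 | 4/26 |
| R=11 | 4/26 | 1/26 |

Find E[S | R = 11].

11/5

P(R = 11) = 5/26.
Σ S·P over the event = 2·(4/26) + 3·(1/26) = 11/26.
E[S | R = 11] = (11/26) / (5/26) = 11/5.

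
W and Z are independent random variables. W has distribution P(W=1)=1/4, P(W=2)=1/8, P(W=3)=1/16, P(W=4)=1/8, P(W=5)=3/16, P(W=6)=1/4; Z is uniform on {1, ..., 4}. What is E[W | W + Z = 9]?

39/7

P(W + Z = 9) = 7/64.
Summing W·P(x,y) over outcomes with W + Z = 9 gives 39/64.
E[W | W + Z = 9] = (39/64) / (7/64) = 39/7.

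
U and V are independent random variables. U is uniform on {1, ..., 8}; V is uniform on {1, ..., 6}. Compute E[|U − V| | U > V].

P(U > V) = 9/16.
Summing |U−V|·P(x,y) over outcomes with U > V gives 83/48.
E[|U − V| | U > V] = (83/48) / (9/16) = 83/27.

83/27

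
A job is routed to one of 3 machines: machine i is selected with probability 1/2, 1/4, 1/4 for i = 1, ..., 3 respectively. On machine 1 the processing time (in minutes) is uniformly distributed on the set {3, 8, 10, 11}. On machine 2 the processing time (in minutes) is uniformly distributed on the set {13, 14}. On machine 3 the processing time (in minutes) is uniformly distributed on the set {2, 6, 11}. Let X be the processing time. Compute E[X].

E[X | machine 1] = (3+8+10+11)/4 = 8.
E[X | machine 2] = (13+14)/2 = 27/2.
E[X | machine 3] = (2+6+11)/3 = 19/3.
By the law of total expectation,
E[X] = (1/2)·(8) + (1/4)·(27/2) + (1/4)·(19/3) = 215/24.

215/24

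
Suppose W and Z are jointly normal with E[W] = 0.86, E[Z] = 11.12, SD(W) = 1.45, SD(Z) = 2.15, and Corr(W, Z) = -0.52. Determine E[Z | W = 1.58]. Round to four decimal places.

The regression of Z on W has slope ρ·σ_Z/σ_W and passes through (μ_W, μ_Z).
E[Z | W=1.58] = 11.12 + (-0.52)·(2.15/1.45)·(1.58 − (0.86)) = 11.12 + (-0.77103)·(0.72) = 10.5649.

10.5649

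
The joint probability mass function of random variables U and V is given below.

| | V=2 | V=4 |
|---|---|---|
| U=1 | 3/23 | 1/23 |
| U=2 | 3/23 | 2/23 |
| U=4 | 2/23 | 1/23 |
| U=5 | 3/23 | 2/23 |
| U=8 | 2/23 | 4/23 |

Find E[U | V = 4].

51/10

P(V = 4) = 10/23.
Σ U·P over the event = 1·(1/23) + 2·(2/23) + 4·(1/23) + 5·(2/23) + 8·(4/23) = 51/23.
E[U | V = 4] = (51/23) / (10/23) = 51/10.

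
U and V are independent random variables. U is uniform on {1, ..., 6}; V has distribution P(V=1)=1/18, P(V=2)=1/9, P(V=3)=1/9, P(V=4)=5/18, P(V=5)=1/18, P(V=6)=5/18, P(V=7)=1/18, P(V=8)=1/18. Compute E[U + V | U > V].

77/10

P(U > V) = 5/18.
Summing (U+V)·P(x,y) over outcomes with U > V gives 77/36.
E[U + V | U > V] = (77/36) / (5/18) = 77/10.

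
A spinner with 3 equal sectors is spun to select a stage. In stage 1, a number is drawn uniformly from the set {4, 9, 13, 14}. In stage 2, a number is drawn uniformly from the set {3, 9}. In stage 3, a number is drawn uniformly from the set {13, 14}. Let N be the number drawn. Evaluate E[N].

59/6

E[N | stage 1] = (4+9+13+14)/4 = 10.
E[N | stage 2] = (3+9)/2 = 6.
E[N | stage 3] = (13+14)/2 = 27/2.
By the law of total expectation,
E[N] = (1/3)·(10) + (1/3)·(6) + (1/3)·(27/2) = 59/6.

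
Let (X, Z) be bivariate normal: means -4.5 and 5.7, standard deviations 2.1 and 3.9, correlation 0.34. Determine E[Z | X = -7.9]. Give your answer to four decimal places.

3.5531

E[Z | X=x] = μ_Z + ρ(σ_Z/σ_X)(x − μ_X) for jointly normal variables.
E[Z | X=-7.9] = 5.7 + (0.34)·(3.9/2.1)·(-7.9 − (-4.5)) = 5.7 + (0.63143)·(-3.4) = 3.5531.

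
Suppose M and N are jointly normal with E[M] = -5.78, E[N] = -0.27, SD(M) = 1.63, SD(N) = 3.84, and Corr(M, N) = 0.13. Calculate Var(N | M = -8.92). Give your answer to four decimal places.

14.4964

For a bivariate normal, Var(N | M=x) = σ_N²(1 − ρ²).
Var(N | M=-8.92) = (3.84)²·(1 − (0.13)²) = 14.7456·0.9831 = 14.4964.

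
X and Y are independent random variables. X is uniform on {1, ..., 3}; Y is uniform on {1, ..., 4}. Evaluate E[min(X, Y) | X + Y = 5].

5/3

Outcomes with X + Y = 5: (1,4), (2,3), (3,2), each with probability 1/12.
E[min(X, Y) | X + Y = 5] = (1 + 2 + 2) / 3 = 5/3.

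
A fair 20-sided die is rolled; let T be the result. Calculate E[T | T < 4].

2

Given T < 4, T is equally likely to be any of {1, 2, 3}.
E[T | T < 4] = (1 + 2 + 3) / 3 = 2.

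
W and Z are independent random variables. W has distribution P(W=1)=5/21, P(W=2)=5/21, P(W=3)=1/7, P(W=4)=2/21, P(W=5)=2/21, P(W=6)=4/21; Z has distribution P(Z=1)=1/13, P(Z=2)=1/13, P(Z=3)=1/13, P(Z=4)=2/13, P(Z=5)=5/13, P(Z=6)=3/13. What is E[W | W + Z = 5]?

37/20

P(W + Z = 5) = 20/273.
Summing W·P(x,y) over outcomes with W + Z = 5 gives 37/273.
E[W | W + Z = 5] = (37/273) / (20/273) = 37/20.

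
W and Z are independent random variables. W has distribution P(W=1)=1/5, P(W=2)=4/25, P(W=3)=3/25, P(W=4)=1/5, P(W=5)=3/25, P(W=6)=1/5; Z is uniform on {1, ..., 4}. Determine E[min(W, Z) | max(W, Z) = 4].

P(max(W, Z) = 4) = 8/25.
Summing min(W,Z)·P(x,y) over outcomes with max(W, Z) = 4 gives 18/25.
E[min(W, Z) | max(W, Z) = 4] = (18/25) / (8/25) = 9/4.

9/4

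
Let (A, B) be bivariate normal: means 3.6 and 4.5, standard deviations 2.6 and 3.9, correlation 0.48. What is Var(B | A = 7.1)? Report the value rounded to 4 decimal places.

Var(B | A=x) = (1 − ρ²)·σ_B².
Var(B | A=7.1) = (3.9)²·(1 − (0.48)²) = 15.21·0.7696 = 11.7056.

11.7056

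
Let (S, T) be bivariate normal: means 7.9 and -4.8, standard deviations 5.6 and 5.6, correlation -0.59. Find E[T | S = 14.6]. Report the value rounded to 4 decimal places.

-8.7530

E[T | S=x] = μ_T + ρ(σ_T/σ_S)(x − μ_S) for jointly normal variables.
E[T | S=14.6] = -4.8 + (-0.59)·(5.6/5.6)·(14.6 − (7.9)) = -4.8 + (-0.59)·(6.7) = -8.7530.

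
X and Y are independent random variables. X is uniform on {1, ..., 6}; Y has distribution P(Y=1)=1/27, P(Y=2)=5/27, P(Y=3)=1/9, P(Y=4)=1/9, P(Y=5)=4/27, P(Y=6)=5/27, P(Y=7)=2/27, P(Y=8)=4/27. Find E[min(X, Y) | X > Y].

29/11

P(X > Y) = 22/81.
Summing min(X,Y)·P(x,y) over outcomes with X > Y gives 58/81.
E[min(X, Y) | X > Y] = (58/81) / (22/81) = 29/11.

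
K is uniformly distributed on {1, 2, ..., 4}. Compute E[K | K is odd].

2

Given K is odd, K is equally likely to be any of {1, 3}.
E[K | K is odd] = (1 + 3) / 2 = 2.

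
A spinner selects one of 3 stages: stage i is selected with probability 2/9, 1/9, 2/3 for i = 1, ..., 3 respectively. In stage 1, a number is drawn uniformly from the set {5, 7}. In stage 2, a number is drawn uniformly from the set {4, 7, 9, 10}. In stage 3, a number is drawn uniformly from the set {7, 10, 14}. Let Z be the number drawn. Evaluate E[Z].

163/18

E[Z | stage 1] = (5+7)/2 = 6.
E[Z | stage 2] = (4+7+9+10)/4 = 15/2.
E[Z | stage 3] = (7+10+14)/3 = 31/3.
By the law of total expectation,
E[Z] = (2/9)·(6) + (1/9)·(15/2) + (2/3)·(31/3) = 163/18.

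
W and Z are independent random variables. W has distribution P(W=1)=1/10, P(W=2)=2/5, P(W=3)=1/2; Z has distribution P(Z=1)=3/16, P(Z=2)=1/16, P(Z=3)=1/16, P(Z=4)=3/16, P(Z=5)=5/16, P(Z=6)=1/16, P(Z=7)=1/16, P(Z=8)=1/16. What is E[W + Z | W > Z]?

P(W > Z) = 1/5.
Summing (W+Z)·P(x,y) over outcomes with W > Z gives 121/160.
E[W + Z | W > Z] = (121/160) / (1/5) = 121/32.

121/32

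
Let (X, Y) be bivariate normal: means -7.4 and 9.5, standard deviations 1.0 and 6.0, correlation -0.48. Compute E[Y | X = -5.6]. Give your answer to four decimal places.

4.3160

For a bivariate normal, E[Y | X=x] = μ_Y + ρ·(σ_Y/σ_X)·(x − μ_X).
E[Y | X=-5.6] = 9.5 + (-0.48)·(6.0/1.0)·(-5.6 − (-7.4)) = 9.5 + (-2.88)·(1.8) = 4.3160.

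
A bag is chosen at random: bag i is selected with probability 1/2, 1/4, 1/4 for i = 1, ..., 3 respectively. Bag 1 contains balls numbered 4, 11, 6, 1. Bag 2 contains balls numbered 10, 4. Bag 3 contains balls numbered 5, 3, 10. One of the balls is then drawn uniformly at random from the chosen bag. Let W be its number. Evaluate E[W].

E[W | bag 1] = (4+11+6+1)/4 = 11/2.
E[W | bag 2] = (10+4)/2 = 7.
E[W | bag 3] = (5+3+10)/3 = 6.
By the law of total expectation,
E[W] = (1/2)·(11/2) + (1/4)·(7) + (1/4)·(6) = 6.

6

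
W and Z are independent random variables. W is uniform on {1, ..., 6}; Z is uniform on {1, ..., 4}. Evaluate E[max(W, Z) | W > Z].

P(W > Z) = 7/12.
Summing max(W,Z)·P(x,y) over outcomes with W > Z gives 8/3.
E[max(W, Z) | W > Z] = (8/3) / (7/12) = 32/7.

32/7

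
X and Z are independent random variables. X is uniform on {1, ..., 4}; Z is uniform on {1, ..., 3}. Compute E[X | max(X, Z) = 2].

5/3

P(max(X, Z) = 2) = 1/4.
Summing X·P(x,y) over outcomes with max(X, Z) = 2 gives 5/12.
E[X | max(X, Z) = 2] = (5/12) / (1/4) = 5/3.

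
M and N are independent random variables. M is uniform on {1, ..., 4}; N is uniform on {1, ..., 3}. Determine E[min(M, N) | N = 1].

1

P(N = 1) = 1/3.
Summing min(M,N)·P(x,y) over outcomes with N = 1 gives 1/3.
E[min(M, N) | N = 1] = (1/3) / (1/3) = 1.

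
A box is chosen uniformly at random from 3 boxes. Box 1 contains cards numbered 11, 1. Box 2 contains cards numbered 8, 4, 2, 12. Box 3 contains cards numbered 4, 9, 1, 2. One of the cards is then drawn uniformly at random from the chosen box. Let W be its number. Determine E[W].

E[W | box 1] = (11+1)/2 = 6.
E[W | box 2] = (8+4+2+12)/4 = 13/2.
E[W | box 3] = (4+9+1+2)/4 = 4.
By the law of total expectation,
E[W] = (1/3)·(6) + (1/3)·(13/2) + (1/3)·(4) = 11/2.

11/2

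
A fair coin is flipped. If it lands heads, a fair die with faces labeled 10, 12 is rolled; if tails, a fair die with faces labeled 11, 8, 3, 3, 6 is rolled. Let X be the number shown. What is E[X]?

43/5

E[X | heads] = (10+12)/2 = 11.
E[X | tails] = (11+8+3+3+6)/5 = 31/5.
By the law of total expectation,
E[X] = (1/2)·(11) + (1/2)·(31/5) = 43/5.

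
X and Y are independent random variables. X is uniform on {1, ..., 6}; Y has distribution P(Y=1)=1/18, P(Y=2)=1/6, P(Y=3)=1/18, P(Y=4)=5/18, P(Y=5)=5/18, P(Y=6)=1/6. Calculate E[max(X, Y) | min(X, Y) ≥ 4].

P(min(X, Y) ≥ 4) = 13/36.
Summing max(X,Y)·P(x,y) over outcomes with min(X, Y) ≥ 4 gives 209/108.
E[max(X, Y) | min(X, Y) ≥ 4] = (209/108) / (13/36) = 209/39.

209/39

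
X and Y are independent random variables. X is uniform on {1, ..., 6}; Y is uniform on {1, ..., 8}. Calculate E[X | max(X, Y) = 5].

35/9

Outcomes with max(X, Y) = 5: (1,5), (2,5), (3,5), (4,5), (5,1), (5,2), (5,3), (5,4), (5,5), each with probability 1/48.
E[X | max(X, Y) = 5] = (1 + 2 + 3 + 4 + 5 + 5 + 5 + 5 + 5) / 9 = 35/9.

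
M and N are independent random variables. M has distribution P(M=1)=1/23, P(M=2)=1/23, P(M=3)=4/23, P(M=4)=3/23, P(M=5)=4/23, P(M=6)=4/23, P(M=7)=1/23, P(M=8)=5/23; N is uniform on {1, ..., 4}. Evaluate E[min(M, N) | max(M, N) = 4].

5/2

P(max(M, N) = 4) = 9/46.
Summing min(M,N)·P(x,y) over outcomes with max(M, N) = 4 gives 45/92.
E[min(M, N) | max(M, N) = 4] = (45/92) / (9/46) = 5/2.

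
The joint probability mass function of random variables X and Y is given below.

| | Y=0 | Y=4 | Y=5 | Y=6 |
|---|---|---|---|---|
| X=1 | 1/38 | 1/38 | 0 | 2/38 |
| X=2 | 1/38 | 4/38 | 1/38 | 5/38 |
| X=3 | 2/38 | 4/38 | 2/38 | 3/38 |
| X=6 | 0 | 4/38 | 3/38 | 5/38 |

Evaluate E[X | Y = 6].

P(Y = 6) = 15/38.
Summing X·P(X=x,Y=y) over the conditioning event gives 51/38.
E[X | Y = 6] = (51/38) / (15/38) = 17/5.

17/5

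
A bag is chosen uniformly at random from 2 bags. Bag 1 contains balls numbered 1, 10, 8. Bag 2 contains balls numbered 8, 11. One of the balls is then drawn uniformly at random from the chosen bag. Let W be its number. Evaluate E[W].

95/12

E[W | bag 1] = (1+10+8)/3 = 19/3.
E[W | bag 2] = (8+11)/2 = 19/2.
By the law of total expectation,
E[W] = (1/2)·(19/3) + (1/2)·(19/2) = 95/12.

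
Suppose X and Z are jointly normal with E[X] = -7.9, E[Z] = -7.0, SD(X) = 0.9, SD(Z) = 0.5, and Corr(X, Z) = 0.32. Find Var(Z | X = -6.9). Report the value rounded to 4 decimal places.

0.2244

Var(Z | X=x) = (1 − ρ²)·σ_Z².
Var(Z | X=-6.9) = (0.5)²·(1 − (0.32)²) = 0.25·0.8976 = 0.2244.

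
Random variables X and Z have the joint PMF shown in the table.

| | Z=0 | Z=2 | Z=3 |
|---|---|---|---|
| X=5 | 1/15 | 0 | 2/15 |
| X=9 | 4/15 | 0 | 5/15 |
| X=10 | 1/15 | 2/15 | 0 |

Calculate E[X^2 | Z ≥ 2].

P(Z ≥ 2) = 3/5.
Σ X^2·P over the event = 25·(2/15) + 81·(5/15) + 100·(2/15) = 131/3.
E[X^2 | Z ≥ 2] = (131/3) / (3/5) = 655/9.

655/9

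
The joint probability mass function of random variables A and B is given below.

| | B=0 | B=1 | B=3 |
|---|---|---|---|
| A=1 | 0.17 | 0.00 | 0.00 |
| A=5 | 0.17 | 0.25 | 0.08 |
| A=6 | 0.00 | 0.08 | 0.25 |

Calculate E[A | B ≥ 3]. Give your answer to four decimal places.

5.7576

P(B ≥ 3) = 0.33.
Σ A·P over the event = 5·(0.08) + 6·(0.25) = 1.90.
E[A | B ≥ 3] = (1.90) / (0.33) = 5.7576.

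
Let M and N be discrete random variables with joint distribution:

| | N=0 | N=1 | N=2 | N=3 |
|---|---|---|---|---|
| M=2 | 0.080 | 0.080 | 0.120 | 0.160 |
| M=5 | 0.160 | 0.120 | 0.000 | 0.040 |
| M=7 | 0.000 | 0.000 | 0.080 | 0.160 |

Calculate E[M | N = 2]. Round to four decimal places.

4.0000

P(N = 2) = 0.200.
Σ M·P over the event = 2·(0.120) + 7·(0.080) = 0.800.
E[M | N = 2] = (0.800) / (0.200) = 4.0000.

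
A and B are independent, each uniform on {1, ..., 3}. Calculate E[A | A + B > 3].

Outcomes with A + B > 3: (1,3), (2,2), (2,3), (3,1), (3,2), (3,3), each with probability 1/9.
E[A | A + B > 3] = (1 + 2 + 2 + 3 + 3 + 3) / 6 = 7/3.

7/3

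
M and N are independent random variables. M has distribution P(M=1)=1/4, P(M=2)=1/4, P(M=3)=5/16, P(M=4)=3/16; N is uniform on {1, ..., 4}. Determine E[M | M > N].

P(M > N) = 23/64.
Summing M·P(x,y) over outcomes with M > N gives 37/32.
E[M | M > N] = (37/32) / (23/64) = 74/23.

74/23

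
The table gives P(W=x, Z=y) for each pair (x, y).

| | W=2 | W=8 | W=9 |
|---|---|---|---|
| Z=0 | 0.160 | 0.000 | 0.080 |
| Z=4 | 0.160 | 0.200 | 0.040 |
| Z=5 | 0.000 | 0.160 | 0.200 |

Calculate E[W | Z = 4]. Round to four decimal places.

P(Z = 4) = 0.400.
Σ W·P over the event = 2·(0.160) + 8·(0.200) + 9·(0.040) = 2.280.
E[W | Z = 4] = (2.280) / (0.400) = 5.7000.

5.7000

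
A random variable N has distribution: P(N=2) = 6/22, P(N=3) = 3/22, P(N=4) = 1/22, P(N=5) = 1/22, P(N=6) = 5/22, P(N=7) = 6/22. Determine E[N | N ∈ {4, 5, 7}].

P(N ∈ {4, 5, 7}) = 4/11.
Σ over the event: 4·1/22 + 5·1/22 + 7·3/11 = 51/22.
E[N | N ∈ {4, 5, 7}] = (51/22) / (4/11) = 51/8.

51/8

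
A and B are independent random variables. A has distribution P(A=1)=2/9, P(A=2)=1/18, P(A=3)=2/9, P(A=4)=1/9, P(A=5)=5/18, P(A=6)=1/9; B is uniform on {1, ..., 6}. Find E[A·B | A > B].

P(A > B) = 5/12.
Summing AB·P(x,y) over outcomes with A > B gives 43/9.
E[A·B | A > B] = (43/9) / (5/12) = 172/15.

172/15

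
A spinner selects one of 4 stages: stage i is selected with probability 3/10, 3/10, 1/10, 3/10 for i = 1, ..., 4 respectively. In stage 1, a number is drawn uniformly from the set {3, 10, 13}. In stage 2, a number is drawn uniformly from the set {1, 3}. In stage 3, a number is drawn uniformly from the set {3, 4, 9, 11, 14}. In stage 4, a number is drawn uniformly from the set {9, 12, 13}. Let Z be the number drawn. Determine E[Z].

E[Z | stage 1] = (3+10+13)/3 = 26/3.
E[Z | stage 2] = (1+3)/2 = 2.
E[Z | stage 3] = (3+4+9+11+14)/5 = 41/5.
E[Z | stage 4] = (9+12+13)/3 = 34/3.
By the law of total expectation,
E[Z] = (3/10)·(26/3) + (3/10)·(2) + (1/10)·(41/5) + (3/10)·(34/3) = 371/50.

371/50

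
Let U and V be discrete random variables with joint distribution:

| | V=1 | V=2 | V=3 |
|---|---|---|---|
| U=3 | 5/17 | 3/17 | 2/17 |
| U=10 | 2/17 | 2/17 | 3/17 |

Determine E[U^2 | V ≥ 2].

P(V ≥ 2) = 10/17.
Summing U^2·P(U=x,V=y) over the conditioning event gives 545/17.
E[U^2 | V ≥ 2] = (545/17) / (10/17) = 109/2.

109/2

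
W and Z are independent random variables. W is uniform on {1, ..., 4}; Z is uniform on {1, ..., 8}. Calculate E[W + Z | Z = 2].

9/2

Outcomes with Z = 2: (1,2), (2,2), (3,2), (4,2), each with probability 1/32.
E[W + Z | Z = 2] = (3 + 4 + 5 + 6) / 4 = 9/2.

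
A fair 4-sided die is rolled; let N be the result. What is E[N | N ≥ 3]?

Given N ≥ 3, N is equally likely to be any of {3, 4}.
E[N | N ≥ 3] = (3 + 4) / 2 = 7/2.

7/2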